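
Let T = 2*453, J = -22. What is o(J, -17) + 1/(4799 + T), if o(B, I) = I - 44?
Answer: -348004/5705 ≈ -61.000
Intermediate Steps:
o(B, I) = -44 + I
T = 906
o(J, -17) + 1/(4799 + T) = (-44 - 17) + 1/(4799 + 906) = -61 + 1/5705 = -348004/5705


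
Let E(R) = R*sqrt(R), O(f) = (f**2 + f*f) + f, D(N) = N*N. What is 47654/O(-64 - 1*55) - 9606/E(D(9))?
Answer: -26242028/2284443 ≈ -11.487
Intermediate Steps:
D(N) = N**2
O(f) = f + 2*f**2 (O(f) = (f**2 + f**2) + f = 2*f**2 + f = f + 2*f**2)
E(R) = R**(3/2)
47654/O(-64 - 1*55) - 9606/E(D(9)) = 47654/(((-64 - 1*55)*(1 + 2*(-64 - 1*55)))) - 9606/((9**2)**(3/2)) = 47654/(((-64 - 55)*(1 + 2*(-64 - 55)))) - 9606/(81**(3/2)) = 47654/((-119*(1 + 2*(-119)))) - 9606/729 = 47654/((-119*(1 - 238))) - 9606*1/729 = 47654/((-119*(-237))) - 3202/243 = 47654/28203 - 3202/243 = -26242028/2284443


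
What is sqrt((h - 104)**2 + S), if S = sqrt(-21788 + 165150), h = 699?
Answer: sqrt(354025 + sqrt(143362)) ≈ 595.32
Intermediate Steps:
S = sqrt(143362) ≈ 378.63
sqrt((h - 104)**2 + S) = sqrt((699 - 104)**2 + sqrt(143362)) = sqrt(595**2 + sqrt(143362)) = sqrt(354025 + sqrt(143362))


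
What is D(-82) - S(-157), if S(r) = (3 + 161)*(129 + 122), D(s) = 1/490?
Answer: -20170359/490 ≈ -41164.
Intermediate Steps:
D(s) = 1/490
S(r) = 41164 (S(r) = 164*251 = 41164)
D(-82) - S(-157) = 1/490 - 1*41164 = 1/490 - 41164 = -20170359/490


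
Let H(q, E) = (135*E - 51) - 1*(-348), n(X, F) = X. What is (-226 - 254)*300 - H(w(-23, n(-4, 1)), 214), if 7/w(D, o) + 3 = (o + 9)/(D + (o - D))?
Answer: -173187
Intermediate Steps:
w(D, o) = 7/(-3 + (9 + o)/o) (w(D, o) = 7/(-3 + (o + 9)/(D + (o - D))) = 7/(-3 + (9 + o)/o))
H(q, E) = 297 + 135*E (H(q, E) = (-51 + 135*E) + 348 = 297 + 135*E)
(-226 - 254)*300 - H(w(-23, n(-4, 1)), 214) = (-226 - 254)*300 - (297 + 135*214) = -480*300 - (297 + 28890) = -144000 - 1*29187 = -144000 - 29187 = -173187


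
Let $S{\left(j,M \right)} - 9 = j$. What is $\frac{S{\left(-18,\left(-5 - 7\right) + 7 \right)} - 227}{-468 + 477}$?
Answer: $- \frac{236}{9} \approx -26.222$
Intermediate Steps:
$S{\left(j,M \right)} = 9 + j$
$\frac{S{\left(-18,\left(-5 - 7\right) + 7 \right)} - 227}{-468 + 477} = \frac{\left(9 - 18\right) - 227}{-468 + 477} = \frac{-9 - 227}{9} = \left(-236\right) \frac{1}{9} = - \frac{236}{9}$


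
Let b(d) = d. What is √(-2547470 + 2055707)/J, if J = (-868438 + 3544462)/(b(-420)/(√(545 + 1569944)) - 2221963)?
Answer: -2221963*I*√491763/2676024 - 35*I*√772308382107/350222187978 ≈ -582.27*I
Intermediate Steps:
J = 2676024/(-2221963 - 420*√1570489/1570489) (J = (-868438 + 3544462)/(-420/√(545 + 1569944) - 2221963) = 2676024/(-420*√1570489/1570489 - 2221963) = 2676024/(-2221963 - 420*√1570489/1570489) ≈ -1.2044)
√(-2547470 + 2055707)/J = √(-2547470 + 2055707)/(-9338168921593929768/7753691981660531041 + 1123930080*√1570489/7753691981660531041) = √(-491763)/(-9338168921593929768/7753691981660531041 + 1123930080*√1570489/7753691981660531041) = (I*√491763)/(-9338168921593929768/7753691981660531041 + 1123930080*√1570489/7753691981660531041) = I*√491763/(-9338168921593929768/7753691981660531041 + 1123930080*√1570489/7753691981660531041)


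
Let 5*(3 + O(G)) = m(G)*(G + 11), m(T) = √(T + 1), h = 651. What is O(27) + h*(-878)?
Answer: -571581 + 76*√7/5 ≈ -5.7154e+5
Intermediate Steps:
m(T) = √(1 + T)
O(G) = -3 + √(1 + G)*(11 + G)/5 (O(G) = -3 + (√(1 + G)*(G + 11))/5 = -3 + (√(1 + G)*(11 + G))/5 = -3 + √(1 + G)*(11 + G)/5)
O(27) + h*(-878) = (-3 + 11*√(1 + 27)/5 + (⅕)*27*√(1 + 27)) + 651*(-878) = (-3 + 11*√28/5 + (⅕)*27*√28) - 571578 = (-3 + 11*(2*√7)/5 + (⅕)*27*(2*√7)) - 571578 = (-3 + 22*√7/5 + 54*√7/5) - 571578 = (-3 + 76*√7/5) - 571578 = -571581 + 76*√7/5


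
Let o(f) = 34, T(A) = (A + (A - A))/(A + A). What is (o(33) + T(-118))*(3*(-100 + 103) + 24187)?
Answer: 834762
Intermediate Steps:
T(A) = 1/2 (T(A) = (A + 0)/((2*A)) = A*(1/(2*A)) = 1/2)
(o(33) + T(-118))*(3*(-100 + 103) + 24187) = (34 + 1/2)*(3*(-100 + 103) + 24187) = 69*(3*3 + 24187)/2 = 69*(9 + 24187)/2 = (69/2)*24196 = 834762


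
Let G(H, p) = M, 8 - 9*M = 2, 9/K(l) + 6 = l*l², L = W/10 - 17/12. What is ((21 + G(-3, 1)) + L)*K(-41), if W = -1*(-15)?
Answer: -783/275708 ≈ -0.0028400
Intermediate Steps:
W = 15
L = 1/12 (L = 15/10 - 17/12 = 15*(⅒) - 17*1/12 = 3/2 - 17/12 = 1/12 ≈ 0.083333)
K(l) = 9/(-6 + l³) (K(l) = 9/(-6 + l*l²) = 9/(-6 + l³))
M = ⅔ (M = 8/9 - ⅑*2 = 8/9 - 2/9 = ⅔ ≈ 0.66667)
G(H, p) = ⅔
((21 + G(-3, 1)) + L)*K(-41) = ((21 + ⅔) + 1/12)*(9/(-6 + (-41)³)) = (65/3 + 1/12)*(9/(-6 - 68921)) = 87*(9/(-68927))/4 = 87*(9*(-1/68927))/4 = (87/4)*(-9/68927) = -783/275708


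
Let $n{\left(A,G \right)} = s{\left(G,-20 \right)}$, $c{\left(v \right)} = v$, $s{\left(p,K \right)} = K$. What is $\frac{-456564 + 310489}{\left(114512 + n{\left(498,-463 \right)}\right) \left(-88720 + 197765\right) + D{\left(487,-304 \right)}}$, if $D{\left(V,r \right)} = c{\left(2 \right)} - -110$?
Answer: $- \frac{146075}{12484780252} \approx -1.17 \cdot 10^{-5}$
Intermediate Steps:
$n{\left(A,G \right)} = -20$
$D{\left(V,r \right)} = 112$ ($D{\left(V,r \right)} = 2 - -110 = 2 + 110 = 112$)
$\frac{-456564 + 310489}{\left(114512 + n{\left(498,-463 \right)}\right) \left(-88720 + 197765\right) + D{\left(487,-304 \right)}} = \frac{-456564 + 310489}{\left(114512 - 20\right) \left(-88720 + 197765\right) + 112} = - \frac{146075}{114492 \cdot 109045 + 112} = - \frac{146075}{12484780140 + 112} = - \frac{146075}{12484780252}$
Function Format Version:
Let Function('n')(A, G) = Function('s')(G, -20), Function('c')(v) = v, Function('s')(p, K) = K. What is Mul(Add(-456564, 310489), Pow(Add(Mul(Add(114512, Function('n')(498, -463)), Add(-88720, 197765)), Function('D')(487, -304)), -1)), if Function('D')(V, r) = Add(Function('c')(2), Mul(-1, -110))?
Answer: Rational(-146075, 12484780252) ≈ -1.1700e-5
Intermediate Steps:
Function('n')(A, G) = -20
Function('D')(V, r) = 112 (Function('D')(V, r) = Add(2, Mul(-1, -110)) = Add(2, 110) = 112)
Mul(Add(-456564, 310489), Pow(Add(Mul(Add(114512, Function('n')(498, -463)), Add(-88720, 197765)), Function('D')(487, -304)), -1)) = Mul(Add(-456564, 310489), Pow(Add(Mul(Add(114512, -20), Add(-88720, 197765)), 112), -1)) = Mul(-146075, Pow(Add(Mul(114492, 109045), 112), -1)) = Mul(-146075, Pow(Add(12484780140, 112), -1)) = Mul(-146075, Pow(12484780252, -1)) = Mul(-146075, Rational(1, 12484780252)) = Rational(-146075, 12484780252)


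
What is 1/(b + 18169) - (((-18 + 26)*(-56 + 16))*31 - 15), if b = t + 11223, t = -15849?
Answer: 134549706/13543 ≈ 9935.0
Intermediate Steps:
b = -4626 (b = -15849 + 11223 = -4626)
1/(b + 18169) - (((-18 + 26)*(-56 + 16))*31 - 15) = 1/(-4626 + 18169) - (((-18 + 26)*(-56 + 16))*31 - 15) = 1/13543 - ((8*(-40))*31 - 15) = 1/13543 - (-320*31 - 15) = 1/13543 - (-9920 - 15) = 1/13543 - 1*(-9935) = 1/13543 + 9935 = 134549706/13543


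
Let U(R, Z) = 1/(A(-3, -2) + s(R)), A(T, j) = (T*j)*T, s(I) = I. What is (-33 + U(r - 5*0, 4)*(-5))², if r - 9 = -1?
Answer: 4225/4 ≈ 1056.3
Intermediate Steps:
r = 8 (r = 9 - 1 = 8)
A(T, j) = j*T²
U(R, Z) = 1/(-18 + R) (U(R, Z) = 1/(-2*(-3)² + R) = 1/(-2*9 + R) = 1/(-18 + R))
(-33 + U(r - 5*0, 4)*(-5))² = (-33 - 5/(-18 + (8 - 5*0)))² = (-33 - 5/(-18 + (8 + 0)))² = (-33 - 5/(-18 + 8))² = (-33 - 5/(-10))² = (-33 - ⅒*(-5))² = (-33 + ½)² = (-65/2)² = 4225/4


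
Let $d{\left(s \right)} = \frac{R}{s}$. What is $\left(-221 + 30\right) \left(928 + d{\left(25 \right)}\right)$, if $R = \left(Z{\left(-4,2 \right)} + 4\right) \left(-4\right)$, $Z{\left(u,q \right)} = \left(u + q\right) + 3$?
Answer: $- \frac{885476}{5} \approx -1.771 \cdot 10^{5}$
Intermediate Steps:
$Z{\left(u,q \right)} = 3 + q + u$ ($Z{\left(u,q \right)} = \left(q + u\right) + 3 = 3 + q + u$)
$R = -20$ ($R = \left(\left(3 + 2 - 4\right) + 4\right) \left(-4\right) = \left(1 + 4\right) \left(-4\right) = 5 \left(-4\right) = -20$)
$d{\left(s \right)} = - \frac{20}{s}$
$\left(-221 + 30\right) \left(928 + d{\left(25 \right)}\right) = \left(-221 + 30\right) \left(928 - \frac{20}{25}\right) = - 191 \left(928 - \frac{4}{5}\right) = \left(-191\right) \frac{4636}{5} = - \frac{885476}{5}$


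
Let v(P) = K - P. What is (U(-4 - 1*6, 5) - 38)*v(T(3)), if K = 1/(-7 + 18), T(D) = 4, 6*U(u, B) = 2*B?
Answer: 4687/33 ≈ 142.03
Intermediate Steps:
U(u, B) = B/3 (U(u, B) = (2*B)/6 = B/3)
K = 1/11 ≈ 0.090909
v(P) = 1/11 - P
(U(-4 - 1*6, 5) - 38)*v(T(3)) = ((1/3)*5 - 38)*(1/11 - 1*4) = (5/3 - 38)*(1/11 - 4) = -109/3*(-43/11) = 4687/33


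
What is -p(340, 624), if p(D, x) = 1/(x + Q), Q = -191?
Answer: -1/433 ≈ -0.0023095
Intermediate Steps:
p(D, x) = 1/(-191 + x) (p(D, x) = 1/(x - 191) = 1/(-191 + x))
-p(340, 624) = -1/(-191 + 624) = -1/433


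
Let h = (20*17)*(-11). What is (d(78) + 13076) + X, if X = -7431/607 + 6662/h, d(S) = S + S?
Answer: 15003592993/1135090 ≈ 13218.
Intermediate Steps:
h = -3740 (h = 340*(-11) = -3740)
d(S) = 2*S
X = -15917887/1135090 (X = -7431/607 + 6662/(-3740) = -7431*1/607 + 6662*(-1/3740) = -7431/607 - 3331/1870 = -15917887/1135090 ≈ -14.023)
(d(78) + 13076) + X = (2*78 + 13076) - 15917887/1135090 = (156 + 13076) - 15917887/1135090 = 13232 - 15917887/1135090 = 15003592993/1135090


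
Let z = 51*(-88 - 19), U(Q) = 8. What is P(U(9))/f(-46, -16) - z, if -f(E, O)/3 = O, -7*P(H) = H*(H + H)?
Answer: 114589/21 ≈ 5456.6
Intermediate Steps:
P(H) = -2*H²/7 (P(H) = -H*(H + H)/7 = -H*2*H/7 = -2*H²/7)
z = -5457 (z = 51*(-107) = -5457)
f(E, O) = -3*O
P(U(9))/f(-46, -16) - z = (-2/7*8²)/((-3*(-16))) - 1*(-5457) = -2/7*64/48 + 5457 = -128/7*1/48 + 5457 = -8/21 + 5457 = 114589/21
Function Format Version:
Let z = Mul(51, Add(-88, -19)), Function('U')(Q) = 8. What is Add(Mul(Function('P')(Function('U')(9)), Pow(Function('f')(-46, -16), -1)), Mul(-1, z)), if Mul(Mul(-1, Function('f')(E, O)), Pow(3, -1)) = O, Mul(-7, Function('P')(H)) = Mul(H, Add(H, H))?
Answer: Rational(114589, 21) ≈ 5456.6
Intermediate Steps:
Function('P')(H) = Mul(Rational(-2, 7), Pow(H, 2)) (Function('P')(H) = Mul(Rational(-1, 7), Mul(H, Add(H, H))) = Mul(Rational(-1, 7), Mul(H, Mul(2, H))) = Mul(Rational(-1, 7), Mul(2, Pow(H, 2))) = Mul(Rational(-2, 7), Pow(H, 2)))
z = -5457 (z = Mul(51, -107) = -5457)
Function('f')(E, O) = Mul(-3, O)
Add(Mul(Function('P')(Function('U')(9)), Pow(Function('f')(-46, -16), -1)), Mul(-1, z)) = Add(Mul(Mul(Rational(-2, 7), Pow(8, 2)), Pow(Mul(-3, -16), -1)), Mul(-1, -5457)) = Add(Mul(Mul(Rational(-2, 7), 64), Pow(48, -1)), 5457) = Add(Mul(Rational(-128, 7), Rational(1, 48)), 5457) = Add(Rational(-8, 21), 5457) = Rational(114589, 21)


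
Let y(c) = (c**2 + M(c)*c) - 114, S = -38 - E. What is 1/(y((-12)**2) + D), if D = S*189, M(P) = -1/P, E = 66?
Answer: 1/965 ≈ 0.0010363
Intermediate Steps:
S = -104 (S = -38 - 1*66 = -38 - 66 = -104)
y(c) = -115 + c**2 (y(c) = (c**2 + (-1/c)*c) - 114 = (c**2 - 1) - 114 = (-1 + c**2) - 114 = -115 + c**2)
D = -19656 (D = -104*189 = -19656)
1/(y((-12)**2) + D) = 1/((-115 + ((-12)**2)**2) - 19656) = 1/((-115 + 144**2) - 19656) = 1/((-115 + 20736) - 19656) = 1/(20621 - 19656) = 1/965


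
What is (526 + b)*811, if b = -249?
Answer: 224647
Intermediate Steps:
(526 + b)*811 = (526 - 249)*811 = 277*811 = 224647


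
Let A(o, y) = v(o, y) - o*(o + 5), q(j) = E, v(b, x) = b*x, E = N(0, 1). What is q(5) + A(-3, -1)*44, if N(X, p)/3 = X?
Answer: 396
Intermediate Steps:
N(X, p) = 3*X
E = 0 (E = 3*0 = 0)
q(j) = 0
A(o, y) = o*y - o*(5 + o) (A(o, y) = o*y - o*(o + 5) = o*y - o*(5 + o))
q(5) + A(-3, -1)*44 = 0 - 3*(-5 - 1 - 1*(-3))*44 = 0 - 3*(-5 - 1 + 3)*44 = 0 - 3*(-3)*44 = 0 + 9*44 = 0 + 396 = 396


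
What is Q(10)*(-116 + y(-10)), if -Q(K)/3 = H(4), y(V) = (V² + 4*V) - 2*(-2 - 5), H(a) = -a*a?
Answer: -2016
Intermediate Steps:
H(a) = -a²
y(V) = 14 + V² + 4*V (y(V) = (V² + 4*V) - 2*(-7) = (V² + 4*V) + 14 = 14 + V² + 4*V)
Q(K) = 48 (Q(K) = -(-3)*4² = -(-3)*16 = -3*(-16) = 48)
Q(10)*(-116 + y(-10)) = 48*(-116 + (14 + (-10)² + 4*(-10))) = 48*(-116 + (14 + 100 - 40)) = 48*(-116 + 74) = 48*(-42) = -2016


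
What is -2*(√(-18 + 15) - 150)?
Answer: 300 - 2*I*√3 ≈ 300.0 - 3.4641*I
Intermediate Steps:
-2*(√(-18 + 15) - 150) = -2*(√(-3) - 150) = -2*(I*√3 - 150) = -2*(-150 + I*√3) = 300 - 2*I*√3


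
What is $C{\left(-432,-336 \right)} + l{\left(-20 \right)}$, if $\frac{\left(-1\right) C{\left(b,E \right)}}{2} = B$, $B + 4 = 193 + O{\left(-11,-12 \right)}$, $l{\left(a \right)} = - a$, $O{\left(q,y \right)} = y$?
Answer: $-334$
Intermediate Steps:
$B = 177$ ($B = -4 + \left(193 - 12\right) = -4 + 181 = 177$)
$C{\left(b,E \right)} = -354$ ($C{\left(b,E \right)} = \left(-2\right) 177 = -354$)
$C{\left(-432,-336 \right)} + l{\left(-20 \right)} = -354 - -20 = -354 + 20 = -334$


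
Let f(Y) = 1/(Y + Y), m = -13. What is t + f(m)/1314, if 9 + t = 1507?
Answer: 51177671/34164 ≈ 1498.0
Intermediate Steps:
t = 1498 (t = -9 + 1507 = 1498)
f(Y) = 1/(2*Y)
t + f(m)/1314 = 1498 + ((1/2)/(-13))/1314 = 1498 + ((1/2)*(-1/13))/1314 = 1498 + (1/1314)*(-1/26) = 1498 - 1/34164 = 51177671/34164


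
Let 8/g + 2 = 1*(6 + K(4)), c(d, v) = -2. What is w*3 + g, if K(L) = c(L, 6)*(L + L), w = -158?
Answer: -1424/3 ≈ -474.67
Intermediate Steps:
K(L) = -4*L (K(L) = -2*(L + L) = -4*L)
g = -⅔ (g = 8/(-2 + 1*(6 - 4*4)) = 8/(-2 + 1*(6 - 16)) = 8/(-2 + 1*(-10)) = 8/(-2 - 10) = 8/(-12) = 8*(-1/12) = -⅔ ≈ -0.66667)
w*3 + g = -158*3 - ⅔ = -474 - ⅔ = -1424/3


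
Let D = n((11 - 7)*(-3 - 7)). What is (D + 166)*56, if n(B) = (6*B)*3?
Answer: -31024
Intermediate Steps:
n(B) = 18*B
D = -720 (D = 18*((11 - 7)*(-3 - 7)) = 18*(4*(-10)) = 18*(-40) = -720)
(D + 166)*56 = (-720 + 166)*56 = -554*56 = -31024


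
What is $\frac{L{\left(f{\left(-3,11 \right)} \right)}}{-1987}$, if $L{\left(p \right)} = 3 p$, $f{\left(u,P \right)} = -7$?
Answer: $\frac{21}{1987} \approx 0.010569$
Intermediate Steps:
$\frac{L{\left(f{\left(-3,11 \right)} \right)}}{-1987} = \frac{3 \left(-7\right)}{-1987} = \left(-21\right) \left(- \frac{1}{1987}\right) = \frac{21}{1987}$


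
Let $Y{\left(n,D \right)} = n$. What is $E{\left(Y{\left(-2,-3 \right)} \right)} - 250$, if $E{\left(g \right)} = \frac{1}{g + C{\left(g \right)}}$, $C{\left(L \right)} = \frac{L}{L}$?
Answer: $-251$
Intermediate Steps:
$C{\left(L \right)} = 1$
$E{\left(g \right)} = \frac{1}{1 + g}$ ($E{\left(g \right)} = \frac{1}{g + 1} = \frac{1}{1 + g}$)
$E{\left(Y{\left(-2,-3 \right)} \right)} - 250 = \frac{1}{1 - 2} - 250 = \frac{1}{-1} - 250 = -1 - 250 = -251$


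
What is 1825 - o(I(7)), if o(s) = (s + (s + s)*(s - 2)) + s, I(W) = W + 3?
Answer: 1645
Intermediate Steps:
I(W) = 3 + W
o(s) = 2*s + 2*s*(-2 + s) (o(s) = (s + (2*s)*(-2 + s)) + s = (s + 2*s*(-2 + s)) + s = 2*s + 2*s*(-2 + s))
1825 - o(I(7)) = 1825 - 2*(3 + 7)*(-1 + (3 + 7)) = 1825 - 2*10*(-1 + 10) = 1825 - 2*10*9 = 1825 - 1*180 = 1825 - 180 = 1645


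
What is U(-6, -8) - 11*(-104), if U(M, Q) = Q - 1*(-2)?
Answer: 1138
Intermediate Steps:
U(M, Q) = 2 + Q (U(M, Q) = Q + 2 = 2 + Q)
U(-6, -8) - 11*(-104) = (2 - 8) - 11*(-104) = -6 + 1144 = 1138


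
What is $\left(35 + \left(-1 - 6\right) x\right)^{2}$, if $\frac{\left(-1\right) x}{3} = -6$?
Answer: $8281$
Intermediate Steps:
$x = 18$ ($x = \left(-3\right) \left(-6\right) = 18$)
$\left(35 + \left(-1 - 6\right) x\right)^{2} = \left(35 + \left(-1 - 6\right) 18\right)^{2} = \left(35 - 126\right)^{2} = \left(-91\right)^{2} = 8281$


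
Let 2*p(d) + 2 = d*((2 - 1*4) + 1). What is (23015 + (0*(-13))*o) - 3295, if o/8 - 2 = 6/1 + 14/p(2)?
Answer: 19720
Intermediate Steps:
p(d) = -1 - d/2 (p(d) = -1 + (d*((2 - 1*4) + 1))/2 = -1 + (d*((2 - 4) + 1))/2 = -1 + (d*(-2 + 1))/2 = -1 + (d*(-1))/2 = -1 + (-d)/2 = -1 - d/2)
o = 8 (o = 16 + 8*(6/1 + 14/(-1 - 1/2*2)) = 16 + 8*(6*1 + 14/(-1 - 1)) = 16 + 8*(6 + 14/(-2)) = 16 + 8*(6 + 14*(-1/2)) = 16 + 8*(6 - 7) = 16 + 8*(-1) = 16 - 8 = 8)
(23015 + (0*(-13))*o) - 3295 = (23015 + (0*(-13))*8) - 3295 = (23015 + 0*8) - 3295 = (23015 + 0) - 3295 = 23015 - 3295 = 19720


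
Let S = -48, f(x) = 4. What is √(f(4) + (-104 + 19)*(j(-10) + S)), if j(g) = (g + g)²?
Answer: 6*I*√831 ≈ 172.96*I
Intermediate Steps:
j(g) = 4*g² (j(g) = (2*g)² = 4*g²)
√(f(4) + (-104 + 19)*(j(-10) + S)) = √(4 + (-104 + 19)*(4*(-10)² - 48)) = √(4 - 85*(4*100 - 48)) = √(4 - 85*(400 - 48)) = √(4 - 85*352) = √(4 - 29920) = √(-29916) = 6*I*√831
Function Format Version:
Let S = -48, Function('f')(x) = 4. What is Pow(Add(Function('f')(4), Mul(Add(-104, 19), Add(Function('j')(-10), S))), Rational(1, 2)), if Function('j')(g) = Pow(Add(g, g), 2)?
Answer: Mul(6, I, Pow(831, Rational(1, 2))) ≈ Mul(172.96, I)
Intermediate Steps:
Function('j')(g) = Mul(4, Pow(g, 2)) (Function('j')(g) = Pow(Mul(2, g), 2) = Mul(4, Pow(g, 2)))
Pow(Add(Function('f')(4), Mul(Add(-104, 19), Add(Function('j')(-10), S))), Rational(1, 2)) = Pow(Add(4, Mul(Add(-104, 19), Add(Mul(4, Pow(-10, 2)), -48))), Rational(1, 2)) = Pow(Add(4, Mul(-85, Add(Mul(4, 100), -48))), Rational(1, 2)) = Pow(Add(4, Mul(-85, Add(400, -48))), Rational(1, 2)) = Pow(Add(4, Mul(-85, 352)), Rational(1, 2)) = Pow(Add(4, -29920), Rational(1, 2)) = Pow(-29916, Rational(1, 2)) = Mul(6, I, Pow(831, Rational(1, 2)))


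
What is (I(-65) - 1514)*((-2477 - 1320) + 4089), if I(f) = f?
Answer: -461068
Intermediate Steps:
(I(-65) - 1514)*((-2477 - 1320) + 4089) = (-65 - 1514)*((-2477 - 1320) + 4089) = -1579*(-3797 + 4089) = -1579*292 = -461068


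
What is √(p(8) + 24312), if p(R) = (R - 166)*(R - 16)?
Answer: 2*√6394 ≈ 159.93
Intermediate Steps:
p(R) = (-166 + R)*(-16 + R)
√(p(8) + 24312) = √((2656 + 8² - 182*8) + 24312) = √((2656 + 64 - 1456) + 24312) = √(1264 + 24312) = √25576 = 2*√6394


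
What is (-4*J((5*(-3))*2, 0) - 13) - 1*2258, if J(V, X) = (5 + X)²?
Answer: -2371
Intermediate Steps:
(-4*J((5*(-3))*2, 0) - 13) - 1*2258 = (-4*(5 + 0)² - 13) - 1*2258 = (-4*5² - 13) - 2258 = (-4*25 - 13) - 2258 = (-100 - 13) - 2258 = -113 - 2258 = -2371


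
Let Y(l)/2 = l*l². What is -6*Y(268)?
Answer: -230985984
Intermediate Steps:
Y(l) = 2*l³ (Y(l) = 2*(l*l²) = 2*l³)
-6*Y(268) = -12*268³ = -12*19248832 = -6*38497664 = -230985984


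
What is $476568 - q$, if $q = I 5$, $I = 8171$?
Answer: $435713$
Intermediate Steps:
$q = 40855$ ($q = 8171 \cdot 5 = 40855$)
$476568 - q = 476568 - 40855 = 435713$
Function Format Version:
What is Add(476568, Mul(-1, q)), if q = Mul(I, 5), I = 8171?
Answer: 435713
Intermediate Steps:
q = 40855 (q = Mul(8171, 5) = 40855)
Add(476568, Mul(-1, q)) = Add(476568, Mul(-1, 40855)) = Add(476568, -40855) = 435713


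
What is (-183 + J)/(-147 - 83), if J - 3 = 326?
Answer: -73/115 ≈ -0.63478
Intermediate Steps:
J = 329 (J = 3 + 326 = 329)
(-183 + J)/(-147 - 83) = (-183 + 329)/(-147 - 83) = 146/(-230) = 146*(-1/230) = -73/115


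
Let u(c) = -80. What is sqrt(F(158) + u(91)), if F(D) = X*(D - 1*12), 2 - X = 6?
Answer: 2*I*sqrt(166) ≈ 25.768*I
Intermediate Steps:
X = -4 (X = 2 - 1*6 = 2 - 6 = -4)
F(D) = 48 - 4*D (F(D) = -4*(D - 1*12) = -4*(D - 12) = -4*(-12 + D) = 48 - 4*D)
sqrt(F(158) + u(91)) = sqrt((48 - 4*158) - 80) = sqrt((48 - 632) - 80) = sqrt(-584 - 80) = sqrt(-664) = 2*I*sqrt(166)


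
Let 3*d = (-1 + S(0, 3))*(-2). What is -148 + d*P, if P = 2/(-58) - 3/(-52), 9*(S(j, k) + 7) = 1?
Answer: -3010499/20358 ≈ -147.88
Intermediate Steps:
S(j, k) = -62/9 (S(j, k) = -7 + (1/9)*1 = -7 + 1/9 = -62/9)
P = 35/1508 (P = 2*(-1/58) - 3*(-1/52) = -1/29 + 3/52 = 35/1508 ≈ 0.023210)
d = 142/27 (d = ((-1 - 62/9)*(-2))/3 = (-71/9*(-2))/3 = (1/3)*(142/9) = 142/27 ≈ 5.2593)
-148 + d*P = -148 + (142/27)*(35/1508) = -148 + 2485/20358 = -3010499/20358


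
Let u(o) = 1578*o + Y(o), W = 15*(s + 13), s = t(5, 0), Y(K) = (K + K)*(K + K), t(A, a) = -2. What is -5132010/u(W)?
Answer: -171067/12309 ≈ -13.898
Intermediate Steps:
Y(K) = 4*K**2 (Y(K) = (2*K)*(2*K) = 4*K**2)
s = -2
W = 165 (W = 15*(-2 + 13) = 15*11 = 165)
u(o) = 4*o**2 + 1578*o (u(o) = 1578*o + 4*o**2 = 4*o**2 + 1578*o)
-5132010/u(W) = -5132010*1/(330*(789 + 2*165)) = -5132010*1/(330*(789 + 330)) = -5132010/(2*165*1119) = -5132010/369270 = -5132010*1/369270 = -171067/12309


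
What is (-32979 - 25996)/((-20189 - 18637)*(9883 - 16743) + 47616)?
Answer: -58975/266393976 ≈ -0.00022138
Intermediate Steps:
(-32979 - 25996)/((-20189 - 18637)*(9883 - 16743) + 47616) = -58975/(-38826*(-6860) + 47616) = -58975/(266346360 + 47616) = -58975/266393976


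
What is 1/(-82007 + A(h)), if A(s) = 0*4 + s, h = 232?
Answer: -1/81775 ≈ -1.2229e-5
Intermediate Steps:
A(s) = s (A(s) = 0 + s = s)
1/(-82007 + A(h)) = 1/(-82007 + 232) = 1/(-81775) = -1/81775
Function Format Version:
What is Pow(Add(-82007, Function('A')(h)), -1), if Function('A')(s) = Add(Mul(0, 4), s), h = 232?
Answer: Rational(-1, 81775) ≈ -1.2229e-5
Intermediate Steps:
Function('A')(s) = s (Function('A')(s) = Add(0, s) = s)
Pow(Add(-82007, Function('A')(h)), -1) = Pow(Add(-82007, 232), -1) = Pow(-81775, -1) = Rational(-1, 81775)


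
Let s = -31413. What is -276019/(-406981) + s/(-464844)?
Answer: 47030090063/63060891988 ≈ 0.74579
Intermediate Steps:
-276019/(-406981) + s/(-464844) = -276019/(-406981) - 31413/(-464844) = -276019*(-1/406981) - 31413*(-1/464844) = 276019/406981 + 10471/154948 = 47030090063/63060891988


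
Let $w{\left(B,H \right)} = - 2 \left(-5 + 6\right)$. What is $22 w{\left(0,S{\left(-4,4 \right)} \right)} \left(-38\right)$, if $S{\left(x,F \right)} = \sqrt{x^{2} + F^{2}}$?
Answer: $1672$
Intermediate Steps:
$S{\left(x,F \right)} = \sqrt{F^{2} + x^{2}}$
$w{\left(B,H \right)} = -2$ ($w{\left(B,H \right)} = \left(-2\right) 1 = -2$)
$22 w{\left(0,S{\left(-4,4 \right)} \right)} \left(-38\right) = 22 \left(-2\right) \left(-38\right) = \left(-44\right) \left(-38\right) = 1672$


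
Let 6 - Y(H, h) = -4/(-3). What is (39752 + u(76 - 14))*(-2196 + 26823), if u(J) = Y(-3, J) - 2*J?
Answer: 976033682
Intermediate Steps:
Y(H, h) = 14/3 (Y(H, h) = 6 - (-4)/(-3) = 6 - (-4)*(-1)/3 = 6 - 1*4/3 = 6 - 4/3 = 14/3)
u(J) = 14/3 - 2*J
(39752 + u(76 - 14))*(-2196 + 26823) = (39752 + (14/3 - 2*(76 - 14)))*(-2196 + 26823) = (39752 + (14/3 - 2*62))*24627 = (39752 + (14/3 - 124))*24627 = (39752 - 358/3)*24627 = (118898/3)*24627 = 976033682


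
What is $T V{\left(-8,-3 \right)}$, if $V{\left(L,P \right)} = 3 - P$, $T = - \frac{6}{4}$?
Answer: $-9$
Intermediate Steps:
$T = - \frac{3}{2}$ ($T = \left(-6\right) \frac{1}{4} = - \frac{3}{2} \approx -1.5$)
$T V{\left(-8,-3 \right)} = - \frac{3 \left(3 - -3\right)}{2} = - \frac{3 \left(3 + 3\right)}{2} = \left(- \frac{3}{2}\right) 6 = -9$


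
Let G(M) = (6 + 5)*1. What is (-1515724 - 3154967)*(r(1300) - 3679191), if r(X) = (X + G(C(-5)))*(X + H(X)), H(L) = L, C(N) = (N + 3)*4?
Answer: 1263846948381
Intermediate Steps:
C(N) = 12 + 4*N (C(N) = (3 + N)*4 = 12 + 4*N)
G(M) = 11 (G(M) = 11*1 = 11)
r(X) = 2*X*(11 + X) (r(X) = (X + 11)*(X + X) = (11 + X)*(2*X) = 2*X*(11 + X))
(-1515724 - 3154967)*(r(1300) - 3679191) = (-1515724 - 3154967)*(2*1300*(11 + 1300) - 3679191) = -4670691*(2*1300*1311 - 3679191) = -4670691*(3408600 - 3679191) = -4670691*(-270591) = 1263846948381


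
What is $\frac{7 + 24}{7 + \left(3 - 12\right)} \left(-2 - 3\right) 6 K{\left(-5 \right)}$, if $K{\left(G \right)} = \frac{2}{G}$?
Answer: $-186$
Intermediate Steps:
$\frac{7 + 24}{7 + \left(3 - 12\right)} \left(-2 - 3\right) 6 K{\left(-5 \right)} = \frac{7 + 24}{7 + \left(3 - 12\right)} \left(-2 - 3\right) 6 \frac{2}{-5} = \frac{31}{7 + \left(3 - 12\right)} \left(\left(-5\right) 6\right) 2 \left(- \frac{1}{5}\right) = \frac{31}{7 - 9} \left(-30\right) \left(- \frac{2}{5}\right) = \frac{31}{-2} \left(-30\right) \left(- \frac{2}{5}\right) = 31 \left(- \frac{1}{2}\right) \left(-30\right) \left(- \frac{2}{5}\right) = \left(- \frac{31}{2}\right) \left(-30\right) \left(- \frac{2}{5}\right) = 465 \left(- \frac{2}{5}\right) = -186$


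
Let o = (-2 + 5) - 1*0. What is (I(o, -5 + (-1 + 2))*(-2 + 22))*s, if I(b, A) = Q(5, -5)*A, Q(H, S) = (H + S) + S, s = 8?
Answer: 3200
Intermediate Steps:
o = 3 (o = 3 + 0 = 3)
Q(H, S) = H + 2*S
I(b, A) = -5*A (I(b, A) = (5 + 2*(-5))*A = (5 - 10)*A = -5*A)
(I(o, -5 + (-1 + 2))*(-2 + 22))*s = ((-5*(-5 + (-1 + 2)))*(-2 + 22))*8 = (-5*(-5 + 1)*20)*8 = (-5*(-4)*20)*8 = (20*20)*8 = 400*8 = 3200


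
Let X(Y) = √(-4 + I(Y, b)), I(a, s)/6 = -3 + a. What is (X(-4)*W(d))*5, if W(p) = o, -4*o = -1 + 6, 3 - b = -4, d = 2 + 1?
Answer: -25*I*√46/4 ≈ -42.39*I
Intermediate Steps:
d = 3
b = 7 (b = 3 - 1*(-4) = 3 + 4 = 7)
o = -5/4 (o = -(-1 + 6)/4 = -¼*5 = -5/4 ≈ -1.2500)
I(a, s) = -18 + 6*a (I(a, s) = 6*(-3 + a) = -18 + 6*a)
W(p) = -5/4
X(Y) = √(-22 + 6*Y) (X(Y) = √(-4 + (-18 + 6*Y)) = √(-22 + 6*Y))
(X(-4)*W(d))*5 = (√(-22 + 6*(-4))*(-5/4))*5 = (√(-22 - 24)*(-5/4))*5 = (√(-46)*(-5/4))*5 = ((I*√46)*(-5/4))*5 = -5*I*√46/4*5 = -25*I*√46/4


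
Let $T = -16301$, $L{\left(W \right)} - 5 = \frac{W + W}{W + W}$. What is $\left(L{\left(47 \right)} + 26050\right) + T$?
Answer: $9755$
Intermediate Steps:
$L{\left(W \right)} = 6$ ($L{\left(W \right)} = 5 + \frac{W + W}{W + W} = 5 + \frac{2 W}{2 W} = 5 + 2 W \frac{1}{2 W} = 5 + 1 = 6$)
$\left(L{\left(47 \right)} + 26050\right) + T = \left(6 + 26050\right) - 16301 = 26056 - 16301 = 9755$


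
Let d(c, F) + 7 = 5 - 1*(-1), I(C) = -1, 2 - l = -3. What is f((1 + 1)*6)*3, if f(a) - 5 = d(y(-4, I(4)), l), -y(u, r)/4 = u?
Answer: 12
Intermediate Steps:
l = 5 (l = 2 - 1*(-3) = 2 + 3 = 5)
y(u, r) = -4*u
d(c, F) = -1 (d(c, F) = -7 + (5 - 1*(-1)) = -7 + (5 + 1) = -7 + 6 = -1)
f(a) = 4 (f(a) = 5 - 1 = 4)
f((1 + 1)*6)*3 = 4*3 = 12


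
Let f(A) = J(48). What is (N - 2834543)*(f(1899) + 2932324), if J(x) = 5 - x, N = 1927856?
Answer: -2658661063047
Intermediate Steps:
f(A) = -43 (f(A) = 5 - 1*48 = 5 - 48 = -43)
(N - 2834543)*(f(1899) + 2932324) = (1927856 - 2834543)*(-43 + 2932324) = -906687*2932281 = -2658661063047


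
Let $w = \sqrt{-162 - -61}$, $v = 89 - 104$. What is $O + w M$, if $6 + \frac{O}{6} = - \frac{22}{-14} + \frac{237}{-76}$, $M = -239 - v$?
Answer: $- \frac{12045}{266} - 224 i \sqrt{101} \approx -45.282 - 2251.2 i$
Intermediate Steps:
$v = -15$ ($v = 89 - 104 = -15$)
$M = -224$ ($M = -239 - -15 = -239 + 15 = -224$)
$w = i \sqrt{101}$ ($w = \sqrt{-162 + 61} = \sqrt{-101} = i \sqrt{101} \approx 10.05 i$)
$O = - \frac{12045}{266}$ ($O = -36 + 6 \left(- \frac{22}{-14} + \frac{237}{-76}\right) = -36 + 6 \left(\left(-22\right) \left(- \frac{1}{14}\right) + 237 \left(- \frac{1}{76}\right)\right) = -36 + 6 \left(\frac{11}{7} - \frac{237}{76}\right) = -36 + 6 \left(- \frac{823}{532}\right) = -36 - \frac{2469}{266} = - \frac{12045}{266} \approx -45.282$)
$O + w M = - \frac{12045}{266} + i \sqrt{101} \left(-224\right) = - \frac{12045}{266} - 224 i \sqrt{101}$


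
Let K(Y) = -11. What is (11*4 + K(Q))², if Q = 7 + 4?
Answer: 1089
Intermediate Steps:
Q = 11
(11*4 + K(Q))² = (11*4 - 11)² = (44 - 11)² = 33² = 1089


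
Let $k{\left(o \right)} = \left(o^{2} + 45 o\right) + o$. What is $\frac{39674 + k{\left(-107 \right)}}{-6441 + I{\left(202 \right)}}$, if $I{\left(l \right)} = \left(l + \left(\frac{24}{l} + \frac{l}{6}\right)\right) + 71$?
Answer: $- \frac{13998903}{1858667} \approx -7.5317$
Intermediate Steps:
$k{\left(o \right)} = o^{2} + 46 o$
$I{\left(l \right)} = 71 + \frac{24}{l} + \frac{7 l}{6}$ ($I{\left(l \right)} = \left(l + \left(\frac{24}{l} + l \frac{1}{6}\right)\right) + 71 = \left(l + \left(\frac{24}{l} + \frac{l}{6}\right)\right) + 71 = \left(\frac{24}{l} + \frac{7 l}{6}\right) + 71 = 71 + \frac{24}{l} + \frac{7 l}{6}$)
$\frac{39674 + k{\left(-107 \right)}}{-6441 + I{\left(202 \right)}} = \frac{39674 - 107 \left(46 - 107\right)}{-6441 + \left(71 + \frac{24}{202} + \frac{7}{6} \cdot 202\right)} = \frac{39674 - -6527}{-6441 + \left(71 + 24 \cdot \frac{1}{202} + \frac{707}{3}\right)} = \frac{39674 + 6527}{-6441 + \left(71 + \frac{12}{101} + \frac{707}{3}\right)} = \frac{46201}{-6441 + \frac{92956}{303}} = \frac{46201}{- \frac{1858667}{303}} = 46201 \left(- \frac{303}{1858667}\right) = - \frac{13998903}{1858667}$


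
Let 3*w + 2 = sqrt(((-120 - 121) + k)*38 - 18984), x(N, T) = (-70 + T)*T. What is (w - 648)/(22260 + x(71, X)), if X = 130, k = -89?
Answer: -973/45090 + I*sqrt(7881)/45090 ≈ -0.021579 + 0.0019688*I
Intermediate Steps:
x(N, T) = T*(-70 + T)
w = -2/3 + 2*I*sqrt(7881)/3 (w = -2/3 + sqrt(((-120 - 121) - 89)*38 - 18984)/3 = -2/3 + sqrt((-241 - 89)*38 - 18984)/3 = -2/3 + sqrt(-330*38 - 18984)/3 = -2/3 + sqrt(-12540 - 18984)/3 = -2/3 + sqrt(-31524)/3 = -2/3 + (2*I*sqrt(7881))/3 = -2/3 + 2*I*sqrt(7881)/3 ≈ -0.66667 + 59.183*I)
(w - 648)/(22260 + x(71, X)) = ((-2/3 + 2*I*sqrt(7881)/3) - 648)/(22260 + 130*(-70 + 130)) = (-1946/3 + 2*I*sqrt(7881)/3)/(22260 + 130*60) = (-1946/3 + 2*I*sqrt(7881)/3)/(22260 + 7800) = (-1946/3 + 2*I*sqrt(7881)/3)/30060 = (-1946/3 + 2*I*sqrt(7881)/3)*(1/30060) = -973/45090 + I*sqrt(7881)/45090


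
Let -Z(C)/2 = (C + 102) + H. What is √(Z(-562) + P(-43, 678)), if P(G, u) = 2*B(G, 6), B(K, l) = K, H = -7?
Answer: 4*√53 ≈ 29.120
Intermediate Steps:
P(G, u) = 2*G
Z(C) = -190 - 2*C (Z(C) = -2*((C + 102) - 7) = -2*((102 + C) - 7) = -2*(95 + C) = -190 - 2*C)
√(Z(-562) + P(-43, 678)) = √((-190 - 2*(-562)) + 2*(-43)) = √((-190 + 1124) - 86) = √(934 - 86) = √848 = 4*√53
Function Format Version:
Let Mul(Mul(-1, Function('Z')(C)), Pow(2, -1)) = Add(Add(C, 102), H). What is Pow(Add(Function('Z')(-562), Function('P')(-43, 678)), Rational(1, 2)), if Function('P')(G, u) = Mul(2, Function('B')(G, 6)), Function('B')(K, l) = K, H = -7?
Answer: Mul(4, Pow(53, Rational(1, 2))) ≈ 29.120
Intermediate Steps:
Function('P')(G, u) = Mul(2, G)
Function('Z')(C) = Add(-190, Mul(-2, C)) (Function('Z')(C) = Mul(-2, Add(Add(C, 102), -7)) = Mul(-2, Add(Add(102, C), -7)) = Mul(-2, Add(95, C)) = Add(-190, Mul(-2, C)))
Pow(Add(Function('Z')(-562), Function('P')(-43, 678)), Rational(1, 2)) = Pow(Add(Add(-190, Mul(-2, -562)), Mul(2, -43)), Rational(1, 2)) = Pow(Add(Add(-190, 1124), -86), Rational(1, 2)) = Pow(Add(934, -86), Rational(1, 2)) = Pow(848, Rational(1, 2)) = Mul(4, Pow(53, Rational(1, 2)))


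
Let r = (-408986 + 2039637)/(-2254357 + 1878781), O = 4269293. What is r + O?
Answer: 1603442357117/375576 ≈ 4.2693e+6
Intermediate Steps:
r = -1630651/375576 (r = 1630651/(-375576) = 1630651*(-1/375576) = -1630651/375576 ≈ -4.3417)
r + O = -1630651/375576 + 4269293 = 1603442357117/375576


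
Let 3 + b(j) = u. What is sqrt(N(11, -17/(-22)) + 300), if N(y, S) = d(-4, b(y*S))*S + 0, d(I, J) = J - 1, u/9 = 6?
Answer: 5*sqrt(1639)/11 ≈ 18.402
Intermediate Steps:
u = 54 (u = 9*6 = 54)
b(j) = 51 (b(j) = -3 + 54 = 51)
d(I, J) = -1 + J
N(y, S) = 50*S (N(y, S) = (-1 + 51)*S + 0 = 50*S + 0 = 50*S)
sqrt(N(11, -17/(-22)) + 300) = sqrt(50*(-17/(-22)) + 300) = sqrt(50*(-17*(-1/22)) + 300) = sqrt(50*(17/22) + 300) = sqrt(425/11 + 300) = sqrt(3725/11) = 5*sqrt(1639)/11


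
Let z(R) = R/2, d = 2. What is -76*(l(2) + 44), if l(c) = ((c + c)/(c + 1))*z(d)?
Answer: -10336/3 ≈ -3445.3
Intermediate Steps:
z(R) = R/2 (z(R) = R*(1/2) = R/2)
l(c) = 2*c/(1 + c) (l(c) = ((c + c)/(c + 1))*((1/2)*2) = ((2*c)/(1 + c))*1 = (2*c/(1 + c))*1 = 2*c/(1 + c))
-76*(l(2) + 44) = -76*(2*2/(1 + 2) + 44) = -76*(2*2/3 + 44) = -76*(2*2*(1/3) + 44) = -76*(4/3 + 44) = -76*136/3 = -10336/3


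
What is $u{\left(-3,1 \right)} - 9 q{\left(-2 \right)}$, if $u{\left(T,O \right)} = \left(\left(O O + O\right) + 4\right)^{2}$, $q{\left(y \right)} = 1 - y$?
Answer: $9$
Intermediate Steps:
$u{\left(T,O \right)} = \left(4 + O + O^{2}\right)^{2}$ ($u{\left(T,O \right)} = \left(\left(O^{2} + O\right) + 4\right)^{2} = \left(\left(O + O^{2}\right) + 4\right)^{2} = \left(4 + O + O^{2}\right)^{2}$)
$u{\left(-3,1 \right)} - 9 q{\left(-2 \right)} = \left(4 + 1 + 1^{2}\right)^{2} - 9 \left(1 - -2\right) = \left(4 + 1 + 1\right)^{2} - 9 \left(1 + 2\right) = 6^{2} - 27 = 36 - 27 = 9$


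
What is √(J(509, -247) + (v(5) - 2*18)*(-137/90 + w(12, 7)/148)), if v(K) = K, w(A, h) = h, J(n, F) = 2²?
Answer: √61263305/1110 ≈ 7.0514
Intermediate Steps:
J(n, F) = 4
√(J(509, -247) + (v(5) - 2*18)*(-137/90 + w(12, 7)/148)) = √(4 + (5 - 2*18)*(-137/90 + 7/148)) = √(4 + (5 - 36)*(-137*1/90 + 7*(1/148))) = √(4 - 31*(-137/90 + 7/148)) = √(4 - 31*(-9823/6660)) = √(4 + 304513/6660) = √(331153/6660) = √61263305/1110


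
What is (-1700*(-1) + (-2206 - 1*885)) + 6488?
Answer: 5097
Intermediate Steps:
(-1700*(-1) + (-2206 - 1*885)) + 6488 = (1700 + (-2206 - 885)) + 6488 = (1700 - 3091) + 6488 = -1391 + 6488 = 5097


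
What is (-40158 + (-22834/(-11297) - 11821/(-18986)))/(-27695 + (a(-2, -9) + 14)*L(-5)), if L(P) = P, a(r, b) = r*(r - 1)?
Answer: 9211460125/6376049394 ≈ 1.4447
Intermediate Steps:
a(r, b) = r*(-1 + r)
(-40158 + (-22834/(-11297) - 11821/(-18986)))/(-27695 + (a(-2, -9) + 14)*L(-5)) = (-40158 + (-22834/(-11297) - 11821/(-18986)))/(-27695 + (-2*(-1 - 2) + 14)*(-5)) = (-40158 + (-22834*(-1/11297) - 11821*(-1/18986)))/(-27695 + (-2*(-3) + 14)*(-5)) = (-40158 + (22834/11297 + 11821/18986))/(-27695 + (6 + 14)*(-5)) = (-40158 + 51551651/19498622)/(-27695 + 20*(-5)) = -782974110625/(19498622*(-27695 - 100)) = -782974110625/19498622/(-27795) = -782974110625/19498622*(-1/27795) = 9211460125/6376049394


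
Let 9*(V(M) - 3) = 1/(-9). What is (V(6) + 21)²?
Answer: 3775249/6561 ≈ 575.41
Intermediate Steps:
V(M) = 242/81 (V(M) = 3 + (⅑)/(-9) = 3 + (⅑)*(-⅑) = 3 - 1/81 = 242/81)
(V(6) + 21)² = (242/81 + 21)² = (1943/81)² = 3775249/6561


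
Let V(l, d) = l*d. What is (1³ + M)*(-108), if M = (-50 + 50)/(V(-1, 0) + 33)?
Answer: -108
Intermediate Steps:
V(l, d) = d*l
M = 0 (M = (-50 + 50)/(0*(-1) + 33) = 0/(0 + 33) = 0/33 = 0*(1/33) = 0)
(1³ + M)*(-108) = (1³ + 0)*(-108) = (1 + 0)*(-108) = 1*(-108) = -108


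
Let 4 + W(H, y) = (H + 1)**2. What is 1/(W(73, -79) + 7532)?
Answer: 1/13004 ≈ 7.6899e-5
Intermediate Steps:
W(H, y) = -4 + (1 + H)**2 (W(H, y) = -4 + (H + 1)**2 = -4 + (1 + H)**2)
1/(W(73, -79) + 7532) = 1/((-4 + (1 + 73)**2) + 7532) = 1/((-4 + 74**2) + 7532) = 1/((-4 + 5476) + 7532) = 1/(5472 + 7532) = 1/13004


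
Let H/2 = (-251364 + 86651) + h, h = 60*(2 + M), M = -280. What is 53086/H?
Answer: -1397/9547 ≈ -0.14633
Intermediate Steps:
h = -16680 (h = 60*(2 - 280) = 60*(-278) = -16680)
H = -362786 (H = 2*((-251364 + 86651) - 16680) = 2*(-164713 - 16680) = 2*(-181393) = -362786)
53086/H = 53086/(-362786) = 53086*(-1/362786) = -1397/9547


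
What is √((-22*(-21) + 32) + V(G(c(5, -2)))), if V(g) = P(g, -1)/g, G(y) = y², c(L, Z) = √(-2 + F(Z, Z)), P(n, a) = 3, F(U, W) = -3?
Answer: √12335/5 ≈ 22.213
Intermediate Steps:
c(L, Z) = I*√5 (c(L, Z) = √(-2 - 3) = √(-5) = I*√5)
V(g) = 3/g
√((-22*(-21) + 32) + V(G(c(5, -2)))) = √((-22*(-21) + 32) + 3/((I*√5)²)) = √((462 + 32) + 3/(-5)) = √(494 + 3*(-⅕)) = √(494 - ⅗) = √(2467/5) = √12335/5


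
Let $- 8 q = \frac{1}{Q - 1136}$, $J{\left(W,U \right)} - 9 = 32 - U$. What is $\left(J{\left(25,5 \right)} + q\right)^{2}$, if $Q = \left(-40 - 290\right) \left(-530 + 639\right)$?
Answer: $\frac{114201902067841}{88118735104} \approx 1296.0$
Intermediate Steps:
$J{\left(W,U \right)} = 41 - U$ ($J{\left(W,U \right)} = 9 - \left(-32 + U\right) = 41 - U$)
$Q = -35970$ ($Q = \left(-330\right) 109 = -35970$)
$q = \frac{1}{296848}$ ($q = - \frac{1}{8 \left(-35970 - 1136\right)} = - \frac{1}{8 \left(-37106\right)} = \left(- \frac{1}{8}\right) \left(- \frac{1}{37106}\right) = \frac{1}{296848} \approx 3.3687 \cdot 10^{-6}$)
$\left(J{\left(25,5 \right)} + q\right)^{2} = \left(\left(41 - 5\right) + \frac{1}{296848}\right)^{2} = \left(36 + \frac{1}{296848}\right)^{2} = \left(\frac{10686529}{296848}\right)^{2} = \frac{114201902067841}{88118735104}$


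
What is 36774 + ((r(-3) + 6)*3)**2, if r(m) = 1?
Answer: 37215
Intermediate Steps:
36774 + ((r(-3) + 6)*3)**2 = 36774 + ((1 + 6)*3)**2 = 36774 + (7*3)**2 = 36774 + 21**2 = 36774 + 441 = 37215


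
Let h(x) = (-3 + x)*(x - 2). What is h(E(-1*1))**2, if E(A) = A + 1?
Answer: 36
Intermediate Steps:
E(A) = 1 + A
h(x) = (-3 + x)*(-2 + x)
h(E(-1*1))**2 = (6 + (1 - 1*1)**2 - 5*(1 - 1*1))**2 = (6 + (1 - 1)**2 - 5*(1 - 1))**2 = (6 + 0**2 - 5*0)**2 = (6 + 0 + 0)**2 = 6**2 = 36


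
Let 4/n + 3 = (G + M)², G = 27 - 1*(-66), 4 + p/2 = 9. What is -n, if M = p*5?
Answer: -2/10223 ≈ -0.00019564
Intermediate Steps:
p = 10 (p = -8 + 2*9 = -8 + 18 = 10)
G = 93 (G = 27 + 66 = 93)
M = 50 (M = 10*5 = 50)
n = 2/10223 (n = 4/(-3 + (93 + 50)²) = 4/(-3 + 143²) = 4/(-3 + 20449) = 4/20446 = 4*(1/20446) = 2/10223 ≈ 0.00019564)
-n = -1*2/10223 = -2/10223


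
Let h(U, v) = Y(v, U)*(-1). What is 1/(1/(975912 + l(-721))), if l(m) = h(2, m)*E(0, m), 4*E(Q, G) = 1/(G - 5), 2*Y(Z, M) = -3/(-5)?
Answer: 9446828161/9680 ≈ 9.7591e+5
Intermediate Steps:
Y(Z, M) = 3/10 (Y(Z, M) = (-3/(-5))/2 = (-3*(-1/5))/2 = (1/2)*(3/5) = 3/10)
E(Q, G) = 1/(4*(-5 + G)) (E(Q, G) = 1/(4*(G - 5)) = 1/(4*(-5 + G)))
h(U, v) = -3/10 (h(U, v) = (3/10)*(-1) = -3/10)
l(m) = -3/(40*(-5 + m))
1/(1/(975912 + l(-721))) = 1/(1/(975912 - 3/(-200 + 40*(-721)))) = 1/(1/(975912 - 3/(-200 - 28840))) = 1/(1/(975912 - 3/(-29040))) = 1/(1/(975912 - 3*(-1/29040))) = 1/(1/(975912 + 1/9680)) = 1/(1/(9446828161/9680)) = 1/(9680/9446828161) = 9446828161/9680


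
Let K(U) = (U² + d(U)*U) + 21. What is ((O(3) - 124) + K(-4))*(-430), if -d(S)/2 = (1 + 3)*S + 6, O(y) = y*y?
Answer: 67940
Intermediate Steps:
O(y) = y²
d(S) = -12 - 8*S (d(S) = -2*((1 + 3)*S + 6) = -2*(4*S + 6) = -2*(6 + 4*S) = -12 - 8*S)
K(U) = 21 + U² + U*(-12 - 8*U) (K(U) = (U² + (-12 - 8*U)*U) + 21 = (U² + U*(-12 - 8*U)) + 21 = 21 + U² + U*(-12 - 8*U))
((O(3) - 124) + K(-4))*(-430) = ((3² - 124) + (21 - 12*(-4) - 7*(-4)²))*(-430) = ((9 - 124) + (21 + 48 - 7*16))*(-430) = (-115 + (21 + 48 - 112))*(-430) = (-115 - 43)*(-430) = -158*(-430) = 67940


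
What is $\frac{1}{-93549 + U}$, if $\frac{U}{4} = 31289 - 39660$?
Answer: $- \frac{1}{127033} \approx -7.872 \cdot 10^{-6}$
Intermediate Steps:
$U = -33484$ ($U = 4 \left(31289 - 39660\right) = 4 \left(-8371\right) = -33484$)
$\frac{1}{-93549 + U} = \frac{1}{-93549 - 33484} = \frac{1}{-127033} = - \frac{1}{127033}$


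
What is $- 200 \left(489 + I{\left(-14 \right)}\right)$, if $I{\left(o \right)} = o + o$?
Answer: $-92200$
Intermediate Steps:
$I{\left(o \right)} = 2 o$
$- 200 \left(489 + I{\left(-14 \right)}\right) = - 200 \left(489 + 2 \left(-14\right)\right) = - 200 \left(489 - 28\right) = \left(-200\right) 461 = -92200$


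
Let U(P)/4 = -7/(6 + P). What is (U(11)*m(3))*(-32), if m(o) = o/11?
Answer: 2688/187 ≈ 14.374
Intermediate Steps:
U(P) = -28/(6 + P) (U(P) = 4*(-7/(6 + P)) = -28/(6 + P))
m(o) = o/11 (m(o) = o*(1/11) = o/11)
(U(11)*m(3))*(-32) = ((-28/(6 + 11))*((1/11)*3))*(-32) = (-28/17*(3/11))*(-32) = (-28*1/17*(3/11))*(-32) = -28/17*3/11*(-32) = -84/187*(-32) = 2688/187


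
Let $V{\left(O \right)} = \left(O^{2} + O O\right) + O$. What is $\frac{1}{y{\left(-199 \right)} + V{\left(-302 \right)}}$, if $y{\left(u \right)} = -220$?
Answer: $\frac{1}{181886} \approx 5.4979 \cdot 10^{-6}$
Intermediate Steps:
$V{\left(O \right)} = O + 2 O^{2}$ ($V{\left(O \right)} = \left(O^{2} + O^{2}\right) + O = 2 O^{2} + O = O + 2 O^{2}$)
$\frac{1}{y{\left(-199 \right)} + V{\left(-302 \right)}} = \frac{1}{-220 - 302 \left(1 + 2 \left(-302\right)\right)} = \frac{1}{-220 - 302 \left(1 - 604\right)} = \frac{1}{-220 - -182106} = \frac{1}{-220 + 182106} = \frac{1}{181886}$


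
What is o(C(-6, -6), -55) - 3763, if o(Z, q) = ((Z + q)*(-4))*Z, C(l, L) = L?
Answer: -5227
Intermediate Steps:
o(Z, q) = Z*(-4*Z - 4*q) (o(Z, q) = (-4*Z - 4*q)*Z = Z*(-4*Z - 4*q))
o(C(-6, -6), -55) - 3763 = -4*(-6)*(-6 - 55) - 3763 = -4*(-6)*(-61) - 3763 = -1464 - 3763 = -5227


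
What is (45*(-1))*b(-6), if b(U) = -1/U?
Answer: -15/2 ≈ -7.5000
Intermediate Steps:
(45*(-1))*b(-6) = (45*(-1))*(-1/(-6)) = -(-45)*(-1)/6 = -45*⅙ = -15/2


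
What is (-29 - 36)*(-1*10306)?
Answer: 669890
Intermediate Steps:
(-29 - 36)*(-1*10306) = -65*(-10306) = 669890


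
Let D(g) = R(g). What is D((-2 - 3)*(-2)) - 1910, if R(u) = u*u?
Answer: -1810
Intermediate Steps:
R(u) = u²
D(g) = g²
D((-2 - 3)*(-2)) - 1910 = ((-2 - 3)*(-2))² - 1910 = (-5*(-2))² - 1910 = 10² - 1910 = 100 - 1910 = -1810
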